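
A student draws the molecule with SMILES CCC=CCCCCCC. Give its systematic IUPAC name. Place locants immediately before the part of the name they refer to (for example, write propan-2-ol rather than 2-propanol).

The longest chain bearing the multiple bond is 10 carbons long (decane).
The chain contains a C=C double bond, so the unsaturation ending is -ene.
Number the chain so that numbering from this end puts the double bond at C-3 rather than C-7.
With this numbering: the double bond between C-3 and C-4.
The name is dec-3-ene.

dec-3-ene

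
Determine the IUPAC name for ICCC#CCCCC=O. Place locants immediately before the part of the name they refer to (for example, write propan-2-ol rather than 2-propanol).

8-iodooct-5-ynal

Counting along the main chain through the –CHO group and the multiple bond gives 8 carbons: the parent is octane.
An aldehyde (terminal –CHO) is the principal characteristic group, giving the suffix -al.
There is one C≡C triple bond, indicated by the ending -yne.
The numbering direction is chosen so that the aldehyde carbon is C-1 by definition.
With this numbering: the triple bond between C-5 and C-6; an iodo group at C-8.
The name is 8-iodooct-5-ynal.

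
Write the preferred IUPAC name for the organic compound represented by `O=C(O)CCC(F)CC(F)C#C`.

Counting along the main chain through the –COOH group and the multiple bond gives 8 carbons: the parent is octane.
The highest-priority functional group is a carboxylic acid (terminal –COOH), so the name ends in -oic acid.
The chain contains a C≡C triple bond, so the unsaturation ending is -yne.
The numbering direction is chosen so that the carboxylic acid carbon is C-1 by definition.
That gives the triple bond between C-7 and C-8; fluoro groups at C-4 and C-6.
The name is 4,6-difluorooct-7-ynoic acid.

4,6-difluorooct-7-ynoic acid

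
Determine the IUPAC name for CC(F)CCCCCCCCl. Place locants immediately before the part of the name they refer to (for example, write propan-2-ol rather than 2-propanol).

The longest continuous carbon chain has 9 atoms, so the parent hydride is nonane.
Number the chain so that the substituent locant set {1,8} is lower than {2,9} at the first point of difference.
With this numbering: a chloro group at C-1; a fluoro group at C-8.
Substituent prefixes are cited in alphabetical order (multiplying prefixes like di-/tri- are ignored for ordering).
Putting it together: 1-chloro-8-fluorononane.

1-chloro-8-fluorononane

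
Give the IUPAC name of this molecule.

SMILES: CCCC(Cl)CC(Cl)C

The longest carbon chain is 7 atoms: the parent is heptane.
The numbering direction is chosen so that the substituent locant set {2,4} is lower than {4,6} at the first point of difference.
This places chloro groups at C-2 and C-4.
Putting it together: 2,4-dichloroheptane.

2,4-dichloroheptane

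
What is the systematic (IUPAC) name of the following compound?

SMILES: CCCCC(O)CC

Counting along the main chain through the –OH group gives 7 carbons: the parent is heptane.
The highest-priority functional group is an alcohol (–OH), so the name ends in -ol.
The numbering direction is chosen so that numbering from this end puts the hydroxyl group at C-3 rather than C-5.
This places the hydroxyl at C-3.
The name is heptan-3-ol.

heptan-3-ol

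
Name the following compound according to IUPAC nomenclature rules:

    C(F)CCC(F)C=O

The longest carbon chain that includes the –CHO group has 5 carbons, so the parent hydride is pentane.
The highest-priority functional group is an aldehyde (terminal –CHO), so the name ends in -al.
Number the chain so that the aldehyde carbon is C-1 by definition.
With this numbering: fluoro groups at C-2 and C-5.
Putting it together: 2,5-difluoropentanal.

2,5-difluoropentanal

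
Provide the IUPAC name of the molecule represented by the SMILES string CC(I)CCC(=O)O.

Counting along the main chain through the –COOH group gives 5 carbons: the parent is pentane.
The principal characteristic group is a carboxylic acid (terminal –COOH), named with the suffix -oic acid.
Number the chain so that the carboxylic acid carbon is C-1 by definition.
That gives an iodo group at C-4.
The name is 4-iodopentanoic acid.

4-iodopentanoic acid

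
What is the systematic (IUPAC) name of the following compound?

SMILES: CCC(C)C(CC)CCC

The parent chain contains 7 carbons (heptane).
Choose the numbering such that the substituent locant set {3,4} is lower than {4,5} at the first point of difference.
That gives an ethyl group at C-4; a methyl group at C-3.
Prefixes are listed alphabetically: ethyl, methyl.
Putting it together: 4-ethyl-3-methylheptane.

4-ethyl-3-methylheptane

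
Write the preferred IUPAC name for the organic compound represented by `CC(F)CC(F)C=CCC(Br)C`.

The longest chain bearing the multiple bond is 9 carbons long (nonane).
The chain contains a C=C double bond, so the unsaturation ending is -ene.
Choose the numbering such that numbering from this end puts the double bond at C-4 rather than C-5.
This places the double bond between C-4 and C-5; a bromo group at C-2; fluoro groups at C-6 and C-8.
The substituents are ordered alphabetically, ignoring any di-/tri- multipliers.
The name is 2-bromo-6,8-difluoronon-4-ene.

2-bromo-6,8-difluoronon-4-ene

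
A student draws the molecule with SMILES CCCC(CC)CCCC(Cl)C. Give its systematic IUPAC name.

The longest carbon chain is 9 atoms: the parent is nonane.
Number the chain so that the substituent locant set {2,6} is lower than {4,8} at the first point of difference.
That gives a chloro group at C-2; an ethyl group at C-6.
Substituent prefixes are cited in alphabetical order (multiplying prefixes like di-/tri- are ignored for ordering).
The name is 2-chloro-6-ethylnonane.

2-chloro-6-ethylnonane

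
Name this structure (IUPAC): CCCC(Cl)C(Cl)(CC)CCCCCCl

1,6,7-trichloro-6-ethyldecane

The parent chain contains 10 carbons (decane).
Choose the numbering such that the substituent locant set {1,6,6,7} is lower than {4,5,5,10} at the first point of difference.
With this numbering: chloro groups at C-1 and C-6 and C-7; an ethyl group at C-6.
Prefixes are listed alphabetically: chloro, ethyl.
Putting it together: 1,6,7-trichloro-6-ethyldecane.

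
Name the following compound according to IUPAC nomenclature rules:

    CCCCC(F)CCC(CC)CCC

4-ethyl-7-fluoroundecane

The longest carbon chain is 11 atoms: the parent is undecane.
The numbering direction is chosen so that the substituent locant set {4,7} is lower than {5,8} at the first point of difference.
This places an ethyl group at C-4; a fluoro group at C-7.
The substituents are ordered alphabetically, ignoring any di-/tri- multipliers.
Assembling the pieces gives 4-ethyl-7-fluoroundecane.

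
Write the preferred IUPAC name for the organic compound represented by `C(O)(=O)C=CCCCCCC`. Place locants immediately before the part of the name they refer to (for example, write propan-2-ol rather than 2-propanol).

The longest carbon chain that includes the –COOH group and the multiple bond has 9 carbons, so the parent hydride is nonane.
A carboxylic acid (terminal –COOH) is the principal characteristic group, giving the suffix -oic acid.
A C=C double bond in the chain gives the infix -ene-.
Choose the numbering such that the carboxylic acid carbon is C-1 by definition.
This places the double bond between C-2 and C-3.
The name is non-2-enoic acid.

non-2-enoic acid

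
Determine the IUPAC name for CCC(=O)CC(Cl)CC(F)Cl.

5,7-dichloro-7-fluoroheptan-3-one

The longest chain bearing the carbonyl is 7 carbons long (heptane).
The highest-priority functional group is a ketone (C=O on an internal carbon), so the name ends in -one.
The numbering direction is chosen so that numbering from this end puts the carbonyl group at C-3 rather than C-5.
With this numbering: the carbonyl at C-3; chloro groups at C-5 and C-7; a fluoro group at C-7.
Substituent prefixes are cited in alphabetical order (multiplying prefixes like di-/tri- are ignored for ordering).
Assembling the pieces gives 5,7-dichloro-7-fluoroheptan-3-one.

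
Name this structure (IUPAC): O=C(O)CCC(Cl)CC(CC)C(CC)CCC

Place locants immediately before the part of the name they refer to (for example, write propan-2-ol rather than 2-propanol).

4-chloro-6,7-diethyldecanoic acid

The longest chain bearing the –COOH group is 10 carbons long (decane).
The principal characteristic group is a carboxylic acid (terminal –COOH), named with the suffix -oic acid.
Number the chain so that the carboxylic acid carbon is C-1 by definition.
That gives a chloro group at C-4; ethyl groups at C-6 and C-7.
Substituent prefixes are cited in alphabetical order (multiplying prefixes like di-/tri- are ignored for ordering).
Assembling the pieces gives 4-chloro-6,7-diethyldecanoic acid.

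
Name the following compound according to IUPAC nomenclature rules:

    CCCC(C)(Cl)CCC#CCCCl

1,7-dichloro-7-methyldec-3-yne

The longest carbon chain that includes the multiple bond has 10 carbons, so the parent hydride is decane.
A C≡C triple bond in the chain gives the infix -yne-.
Number the chain so that numbering from this end puts the triple bond at C-3 rather than C-7.
With this numbering: the triple bond between C-3 and C-4; chloro groups at C-1 and C-7; a methyl group at C-7.
Prefixes are listed alphabetically: chloro, methyl.
Putting it together: 1,7-dichloro-7-methyldec-3-yne.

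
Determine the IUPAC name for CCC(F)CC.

The longest continuous carbon chain has 5 atoms, so the parent hydride is pentane.
Both numbering directions give the same locant set; either may be used.
With this numbering: a fluoro group at C-3.
The name is 3-fluoropentane.

3-fluoropentane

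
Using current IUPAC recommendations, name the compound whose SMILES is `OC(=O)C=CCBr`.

4-bromobut-2-enoic acid

Counting along the main chain through the –COOH group and the multiple bond gives 4 carbons: the parent is butane.
A carboxylic acid (terminal –COOH) is the principal characteristic group, giving the suffix -oic acid.
There is one C=C double bond, indicated by the ending -ene.
Number the chain so that the carboxylic acid carbon is C-1 by definition.
That gives the double bond between C-2 and C-3; a bromo group at C-4.
Assembling the pieces gives 4-bromobut-2-enoic acid.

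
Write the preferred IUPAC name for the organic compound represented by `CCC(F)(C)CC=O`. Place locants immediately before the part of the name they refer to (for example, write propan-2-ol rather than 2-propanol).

3-fluoro-3-methylpentanal

Counting along the main chain through the –CHO group gives 5 carbons: the parent is pentane.
The highest-priority functional group is an aldehyde (terminal –CHO), so the name ends in -al.
Number the chain so that the aldehyde carbon is C-1 by definition.
This places a fluoro group at C-3; a methyl group at C-3.
The substituents are ordered alphabetically, ignoring any di-/tri- multipliers.
Assembling the pieces gives 3-fluoro-3-methylpentanal.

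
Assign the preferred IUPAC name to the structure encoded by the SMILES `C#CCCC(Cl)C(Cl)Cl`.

Counting along the main chain through the multiple bond gives 6 carbons: the parent is hexane.
The chain contains a C≡C triple bond, so the unsaturation ending is -yne.
Number the chain so that numbering from this end puts the triple bond at C-1 rather than C-5.
This places the triple bond between C-1 and C-2; chloro groups at C-5 and C-6 (×2).
The name is 5,6,6-trichlorohex-1-yne.

5,6,6-trichlorohex-1-yne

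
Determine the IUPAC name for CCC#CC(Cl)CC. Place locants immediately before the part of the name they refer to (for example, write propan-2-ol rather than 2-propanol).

The longest carbon chain that includes the multiple bond has 7 carbons, so the parent hydride is heptane.
There is one C≡C triple bond, indicated by the ending -yne.
The numbering direction is chosen so that numbering from this end puts the triple bond at C-3 rather than C-4.
This places the triple bond between C-3 and C-4; a chloro group at C-5.
Putting it together: 5-chlorohept-3-yne.

5-chlorohept-3-yne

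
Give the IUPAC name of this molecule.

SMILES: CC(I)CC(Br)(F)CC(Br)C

2,4-dibromo-4-fluoro-6-iodoheptane

The longest continuous carbon chain has 7 atoms, so the parent hydride is heptane.
Choose the numbering such that the locant sets are identical either way, so the alphabetically earlier bromo substituent takes the lower locants ({2,4} rather than {4,6}, first differing at 2 vs 4).
This places bromo groups at C-2 and C-4; a fluoro group at C-4; an iodo group at C-6.
Substituent prefixes are cited in alphabetical order (multiplying prefixes like di-/tri- are ignored for ordering).
Assembling the pieces gives 2,4-dibromo-4-fluoro-6-iodoheptane.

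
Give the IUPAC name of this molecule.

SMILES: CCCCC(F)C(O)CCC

Counting along the main chain through the –OH group gives 9 carbons: the parent is nonane.
The highest-priority functional group is an alcohol (–OH), so the name ends in -ol.
The numbering direction is chosen so that numbering from this end puts the hydroxyl group at C-4 rather than C-6.
With this numbering: the hydroxyl at C-4; a fluoro group at C-5.
The name is 5-fluorononan-4-ol.

5-fluorononan-4-ol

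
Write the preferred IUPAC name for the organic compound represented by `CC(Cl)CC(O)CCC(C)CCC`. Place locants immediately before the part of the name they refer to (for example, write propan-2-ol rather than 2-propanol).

2-chloro-7-methyldecan-4-ol

The longest carbon chain that includes the –OH group has 10 carbons, so the parent hydride is decane.
An alcohol (–OH) is the principal characteristic group, giving the suffix -ol.
Number the chain so that numbering from this end puts the hydroxyl group at C-4 rather than C-7.
This places the hydroxyl at C-4; a chloro group at C-2; a methyl group at C-7.
Prefixes are listed alphabetically: chloro, methyl.
Putting it together: 2-chloro-7-methyldecan-4-ol.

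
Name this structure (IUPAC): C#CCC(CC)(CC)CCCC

The longest chain bearing the multiple bond is 8 carbons long (octane).
There is one C≡C triple bond, indicated by the ending -yne.
The numbering direction is chosen so that numbering from this end puts the triple bond at C-1 rather than C-7.
This places the triple bond between C-1 and C-2; two ethyl groups at C-4.
Putting it together: 4,4-diethyloct-1-yne.

4,4-diethyloct-1-yne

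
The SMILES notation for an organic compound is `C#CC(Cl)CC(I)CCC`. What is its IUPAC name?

The longest carbon chain that includes the multiple bond has 8 carbons, so the parent hydride is octane.
There is one C≡C triple bond, indicated by the ending -yne.
Choose the numbering such that numbering from this end puts the triple bond at C-1 rather than C-7.
That gives the triple bond between C-1 and C-2; a chloro group at C-3; an iodo group at C-5.
The substituents are ordered alphabetically, ignoring any di-/tri- multipliers.
Assembling the pieces gives 3-chloro-5-iodooct-1-yne.

3-chloro-5-iodooct-1-yne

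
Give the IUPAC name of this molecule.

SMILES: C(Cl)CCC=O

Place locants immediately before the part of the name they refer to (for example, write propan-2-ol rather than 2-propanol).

4-chlorobutanal

The longest carbon chain that includes the –CHO group has 4 carbons, so the parent hydride is butane.
The principal characteristic group is an aldehyde (terminal –CHO), named with the suffix -al.
Choose the numbering such that the aldehyde carbon is C-1 by definition.
With this numbering: a chloro group at C-4.
The name is 4-chlorobutanal.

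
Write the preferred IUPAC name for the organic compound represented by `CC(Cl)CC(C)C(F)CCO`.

The longest carbon chain that includes the –OH group has 7 carbons, so the parent hydride is heptane.
An alcohol (–OH) is the principal characteristic group, giving the suffix -ol.
Choose the numbering such that numbering from this end puts the hydroxyl group at C-1 rather than C-7.
This places the hydroxyl at C-1; a chloro group at C-6; a fluoro group at C-3; a methyl group at C-4.
Prefixes are listed alphabetically: chloro, fluoro, methyl.
Assembling the pieces gives 6-chloro-3-fluoro-4-methylheptan-1-ol.

6-chloro-3-fluoro-4-methylheptan-1-ol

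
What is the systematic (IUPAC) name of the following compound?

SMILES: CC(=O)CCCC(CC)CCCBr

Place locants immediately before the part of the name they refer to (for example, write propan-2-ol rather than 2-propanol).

9-bromo-6-ethylnonan-2-one

Counting along the main chain through the carbonyl gives 9 carbons: the parent is nonane.
The highest-priority functional group is a ketone (C=O on an internal carbon), so the name ends in -one.
Choose the numbering such that numbering from this end puts the carbonyl group at C-2 rather than C-8.
That gives the carbonyl at C-2; a bromo group at C-9; an ethyl group at C-6.
Prefixes are listed alphabetically: bromo, ethyl.
Putting it together: 9-bromo-6-ethylnonan-2-one.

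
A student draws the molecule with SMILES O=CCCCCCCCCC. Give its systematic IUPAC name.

The longest chain bearing the –CHO group is 10 carbons long (decane).
The highest-priority functional group is an aldehyde (terminal –CHO), so the name ends in -al.
Number the chain so that the aldehyde carbon is C-1 by definition.
Putting it together: decanal.

decanal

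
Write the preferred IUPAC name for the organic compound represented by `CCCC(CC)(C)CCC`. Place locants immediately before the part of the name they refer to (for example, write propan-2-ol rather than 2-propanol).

The longest continuous carbon chain has 7 atoms, so the parent hydride is heptane.
The molecule is symmetric, so either numbering direction gives the same locants.
This places an ethyl group at C-4; a methyl group at C-4.
The substituents are ordered alphabetically, ignoring any di-/tri- multipliers.
The name is 4-ethyl-4-methylheptane.

4-ethyl-4-methylheptane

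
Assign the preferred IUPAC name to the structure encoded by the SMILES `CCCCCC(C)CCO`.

The longest chain bearing the –OH group is 8 carbons long (octane).
The highest-priority functional group is an alcohol (–OH), so the name ends in -ol.
Number the chain so that numbering from this end puts the hydroxyl group at C-1 rather than C-8.
This places the hydroxyl at C-1; a methyl group at C-3.
Putting it together: 3-methyloctan-1-ol.

3-methyloctan-1-ol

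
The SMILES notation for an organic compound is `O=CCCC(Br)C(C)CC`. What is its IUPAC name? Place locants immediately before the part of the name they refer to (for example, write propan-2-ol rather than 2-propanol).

The longest chain bearing the –CHO group is 7 carbons long (heptane).
The principal characteristic group is an aldehyde (terminal –CHO), named with the suffix -al.
Number the chain so that the aldehyde carbon is C-1 by definition.
With this numbering: a bromo group at C-4; a methyl group at C-5.
The substituents are ordered alphabetically, ignoring any di-/tri- multipliers.
Assembling the pieces gives 4-bromo-5-methylheptanal.

4-bromo-5-methylheptanal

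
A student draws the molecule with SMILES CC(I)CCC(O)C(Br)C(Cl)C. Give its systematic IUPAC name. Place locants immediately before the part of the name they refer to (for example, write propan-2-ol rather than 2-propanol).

Counting along the main chain through the –OH group gives 8 carbons: the parent is octane.
The highest-priority functional group is an alcohol (–OH), so the name ends in -ol.
Choose the numbering such that numbering from this end puts the hydroxyl group at C-4 rather than C-5.
That gives the hydroxyl at C-4; a bromo group at C-3; a chloro group at C-2; an iodo group at C-7.
The substituents are ordered alphabetically, ignoring any di-/tri- multipliers.
Putting it together: 3-bromo-2-chloro-7-iodooctan-4-ol.

3-bromo-2-chloro-7-iodooctan-4-ol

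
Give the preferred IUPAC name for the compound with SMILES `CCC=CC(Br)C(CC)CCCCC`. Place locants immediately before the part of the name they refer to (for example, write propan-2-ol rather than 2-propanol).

The longest carbon chain that includes the multiple bond has 11 carbons, so the parent hydride is undecane.
The chain contains a C=C double bond, so the unsaturation ending is -ene.
Choose the numbering such that numbering from this end puts the double bond at C-3 rather than C-8.
With this numbering: the double bond between C-3 and C-4; a bromo group at C-5; an ethyl group at C-6.
Substituent prefixes are cited in alphabetical order (multiplying prefixes like di-/tri- are ignored for ordering).
Putting it together: 5-bromo-6-ethylundec-3-ene.

5-bromo-6-ethylundec-3-ene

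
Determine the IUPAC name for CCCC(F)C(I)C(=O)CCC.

6-fluoro-5-iodononan-4-one

The longest carbon chain that includes the carbonyl has 9 carbons, so the parent hydride is nonane.
A ketone (C=O on an internal carbon) is the principal characteristic group, giving the suffix -one.
Choose the numbering such that numbering from this end puts the carbonyl group at C-4 rather than C-6.
With this numbering: the carbonyl at C-4; a fluoro group at C-6; an iodo group at C-5.
The substituents are ordered alphabetically, ignoring any di-/tri- multipliers.
Putting it together: 6-fluoro-5-iodononan-4-one.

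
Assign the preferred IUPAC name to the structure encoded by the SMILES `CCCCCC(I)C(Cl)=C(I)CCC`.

5-chloro-4,6-diiodoundec-4-ene

The longest carbon chain that includes the multiple bond has 11 carbons, so the parent hydride is undecane.
The chain contains a C=C double bond, so the unsaturation ending is -ene.
Number the chain so that numbering from this end puts the double bond at C-4 rather than C-7.
With this numbering: the double bond between C-4 and C-5; a chloro group at C-5; iodo groups at C-4 and C-6.
Prefixes are listed alphabetically: chloro, iodo.
Assembling the pieces gives 5-chloro-4,6-diiodoundec-4-ene.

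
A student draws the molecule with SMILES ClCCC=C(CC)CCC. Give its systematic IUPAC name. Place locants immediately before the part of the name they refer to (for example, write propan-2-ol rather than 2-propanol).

1-chloro-4-ethylhept-3-ene

The longest chain bearing the multiple bond is 7 carbons long (heptane).
The chain contains a C=C double bond, so the unsaturation ending is -ene.
Choose the numbering such that numbering from this end puts the double bond at C-3 rather than C-4.
With this numbering: the double bond between C-3 and C-4; a chloro group at C-1; an ethyl group at C-4.
Prefixes are listed alphabetically: chloro, ethyl.
The name is 1-chloro-4-ethylhept-3-ene.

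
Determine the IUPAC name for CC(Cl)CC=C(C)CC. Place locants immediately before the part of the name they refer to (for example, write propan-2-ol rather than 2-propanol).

6-chloro-3-methylhept-3-ene

Counting along the main chain through the multiple bond gives 7 carbons: the parent is heptane.
The chain contains a C=C double bond, so the unsaturation ending is -ene.
Choose the numbering such that numbering from this end puts the double bond at C-3 rather than C-4.
That gives the double bond between C-3 and C-4; a chloro group at C-6; a methyl group at C-3.
Prefixes are listed alphabetically: chloro, methyl.
Putting it together: 6-chloro-3-methylhept-3-ene.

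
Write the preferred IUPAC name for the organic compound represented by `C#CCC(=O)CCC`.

hept-1-yn-4-one

Counting along the main chain through the carbonyl and the multiple bond gives 7 carbons: the parent is heptane.
The principal characteristic group is a ketone (C=O on an internal carbon), named with the suffix -one.
The chain contains a C≡C triple bond, so the unsaturation ending is -yne.
The numbering direction is chosen so that numbering from this end puts the triple bond at C-1 rather than C-6.
With this numbering: the carbonyl at C-4; the triple bond between C-1 and C-2.
Assembling the pieces gives hept-1-yn-4-one.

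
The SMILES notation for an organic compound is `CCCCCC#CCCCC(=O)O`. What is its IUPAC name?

The longest carbon chain that includes the –COOH group and the multiple bond has 11 carbons, so the parent hydride is undecane.
A carboxylic acid (terminal –COOH) is the principal characteristic group, giving the suffix -oic acid.
There is one C≡C triple bond, indicated by the ending -yne.
Choose the numbering such that the carboxylic acid carbon is C-1 by definition.
This places the triple bond between C-5 and C-6.
Putting it together: undec-5-ynoic acid.

undec-5-ynoic acid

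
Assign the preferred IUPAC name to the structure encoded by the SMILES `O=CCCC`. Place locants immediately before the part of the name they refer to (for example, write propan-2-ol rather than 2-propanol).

Counting along the main chain through the –CHO group gives 4 carbons: the parent is butane.
The principal characteristic group is an aldehyde (terminal –CHO), named with the suffix -al.
The numbering direction is chosen so that the aldehyde carbon is C-1 by definition.
The name is butanal.

butanal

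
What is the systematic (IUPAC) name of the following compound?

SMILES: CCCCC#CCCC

The longest chain bearing the multiple bond is 9 carbons long (nonane).
There is one C≡C triple bond, indicated by the ending -yne.
Choose the numbering such that numbering from this end puts the triple bond at C-4 rather than C-5.
This places the triple bond between C-4 and C-5.
Putting it together: non-4-yne.

non-4-yne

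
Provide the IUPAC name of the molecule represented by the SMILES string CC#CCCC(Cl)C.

6-chlorohept-2-yne

The longest chain bearing the multiple bond is 7 carbons long (heptane).
The chain contains a C≡C triple bond, so the unsaturation ending is -yne.
The numbering direction is chosen so that numbering from this end puts the triple bond at C-2 rather than C-5.
With this numbering: the triple bond between C-2 and C-3; a chloro group at C-6.
Assembling the pieces gives 6-chlorohept-2-yne.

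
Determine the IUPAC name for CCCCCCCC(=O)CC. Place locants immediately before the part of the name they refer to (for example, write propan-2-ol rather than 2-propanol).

The longest chain bearing the carbonyl is 10 carbons long (decane).
The principal characteristic group is a ketone (C=O on an internal carbon), named with the suffix -one.
The numbering direction is chosen so that numbering from this end puts the carbonyl group at C-3 rather than C-8.
This places the carbonyl at C-3.
Putting it together: decan-3-one.

decan-3-one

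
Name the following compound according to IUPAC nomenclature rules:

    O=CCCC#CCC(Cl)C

The longest carbon chain that includes the –CHO group and the multiple bond has 8 carbons, so the parent hydride is octane.
An aldehyde (terminal –CHO) is the principal characteristic group, giving the suffix -al.
A C≡C triple bond in the chain gives the infix -yne-.
The numbering direction is chosen so that the aldehyde carbon is C-1 by definition.
This places the triple bond between C-4 and C-5; a chloro group at C-7.
Putting it together: 7-chlorooct-4-ynal.

7-chlorooct-4-ynal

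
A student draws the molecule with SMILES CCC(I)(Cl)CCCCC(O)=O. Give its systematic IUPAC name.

6-chloro-6-iodooctanoic acid

The longest carbon chain that includes the –COOH group has 8 carbons, so the parent hydride is octane.
A carboxylic acid (terminal –COOH) is the principal characteristic group, giving the suffix -oic acid.
Number the chain so that the carboxylic acid carbon is C-1 by definition.
With this numbering: a chloro group at C-6; an iodo group at C-6.
Prefixes are listed alphabetically: chloro, iodo.
The name is 6-chloro-6-iodooctanoic acid.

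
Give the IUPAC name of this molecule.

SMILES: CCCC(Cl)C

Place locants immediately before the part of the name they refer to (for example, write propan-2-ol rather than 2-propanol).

2-chloropentane

The longest continuous carbon chain has 5 atoms, so the parent hydride is pentane.
Choose the numbering such that the substituent locant set {2} is lower than {4} at the first point of difference.
With this numbering: a chloro group at C-2.
Putting it together: 2-chloropentane.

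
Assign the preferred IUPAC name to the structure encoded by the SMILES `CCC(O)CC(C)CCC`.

5-methyloctan-3-ol

The longest chain bearing the –OH group is 8 carbons long (octane).
An alcohol (–OH) is the principal characteristic group, giving the suffix -ol.
The numbering direction is chosen so that numbering from this end puts the hydroxyl group at C-3 rather than C-6.
With this numbering: the hydroxyl at C-3; a methyl group at C-5.
The name is 5-methyloctan-3-ol.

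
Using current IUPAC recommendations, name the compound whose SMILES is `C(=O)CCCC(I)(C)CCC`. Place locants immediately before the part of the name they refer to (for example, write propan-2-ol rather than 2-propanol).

5-iodo-5-methyloctanal

The longest chain bearing the –CHO group is 8 carbons long (octane).
An aldehyde (terminal –CHO) is the principal characteristic group, giving the suffix -al.
Choose the numbering such that the aldehyde carbon is C-1 by definition.
With this numbering: an iodo group at C-5; a methyl group at C-5.
The substituents are ordered alphabetically, ignoring any di-/tri- multipliers.
Putting it together: 5-iodo-5-methyloctanal.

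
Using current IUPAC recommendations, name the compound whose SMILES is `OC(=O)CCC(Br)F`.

4-bromo-4-fluorobutanoic acid

Counting along the main chain through the –COOH group gives 4 carbons: the parent is butane.
The principal characteristic group is a carboxylic acid (terminal –COOH), named with the suffix -oic acid.
Number the chain so that the carboxylic acid carbon is C-1 by definition.
With this numbering: a bromo group at C-4; a fluoro group at C-4.
Prefixes are listed alphabetically: bromo, fluoro.
Assembling the pieces gives 4-bromo-4-fluorobutanoic acid.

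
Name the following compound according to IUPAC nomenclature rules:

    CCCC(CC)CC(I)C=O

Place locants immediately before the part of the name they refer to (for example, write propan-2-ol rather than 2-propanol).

4-ethyl-2-iodoheptanal

Counting along the main chain through the –CHO group gives 7 carbons: the parent is heptane.
The principal characteristic group is an aldehyde (terminal –CHO), named with the suffix -al.
Choose the numbering such that the aldehyde carbon is C-1 by definition.
This places an ethyl group at C-4; an iodo group at C-2.
Substituent prefixes are cited in alphabetical order (multiplying prefixes like di-/tri- are ignored for ordering).
Putting it together: 4-ethyl-2-iodoheptanal.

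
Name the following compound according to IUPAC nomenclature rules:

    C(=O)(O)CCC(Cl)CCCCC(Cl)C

The longest chain bearing the –COOH group is 10 carbons long (decane).
A carboxylic acid (terminal –COOH) is the principal characteristic group, giving the suffix -oic acid.
The numbering direction is chosen so that the carboxylic acid carbon is C-1 by definition.
That gives chloro groups at C-4 and C-9.
Assembling the pieces gives 4,9-dichlorodecanoic acid.

4,9-dichlorodecanoic acid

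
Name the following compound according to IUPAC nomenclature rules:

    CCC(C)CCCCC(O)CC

8-methyldecan-3-ol

Counting along the main chain through the –OH group gives 10 carbons: the parent is decane.
The highest-priority functional group is an alcohol (–OH), so the name ends in -ol.
Number the chain so that numbering from this end puts the hydroxyl group at C-3 rather than C-8.
With this numbering: the hydroxyl at C-3; a methyl group at C-8.
Assembling the pieces gives 8-methyldecan-3-ol.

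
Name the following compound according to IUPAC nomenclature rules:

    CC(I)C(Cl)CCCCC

3-chloro-2-iodooctane

The longest continuous carbon chain has 8 atoms, so the parent hydride is octane.
The numbering direction is chosen so that the substituent locant set {2,3} is lower than {6,7} at the first point of difference.
That gives a chloro group at C-3; an iodo group at C-2.
The substituents are ordered alphabetically, ignoring any di-/tri- multipliers.
Putting it together: 3-chloro-2-iodooctane.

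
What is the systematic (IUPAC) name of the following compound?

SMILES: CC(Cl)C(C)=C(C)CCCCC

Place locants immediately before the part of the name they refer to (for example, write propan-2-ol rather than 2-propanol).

2-chloro-3,4-dimethylnon-3-ene

The longest chain bearing the multiple bond is 9 carbons long (nonane).
A C=C double bond in the chain gives the infix -ene-.
The numbering direction is chosen so that numbering from this end puts the double bond at C-3 rather than C-6.
This places the double bond between C-3 and C-4; a chloro group at C-2; methyl groups at C-3 and C-4.
Prefixes are listed alphabetically: chloro, methyl.
Assembling the pieces gives 2-chloro-3,4-dimethylnon-3-ene.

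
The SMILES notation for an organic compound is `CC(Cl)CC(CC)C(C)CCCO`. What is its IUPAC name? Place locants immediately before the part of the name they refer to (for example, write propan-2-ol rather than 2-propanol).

The longest carbon chain that includes the –OH group has 8 carbons, so the parent hydride is octane.
The highest-priority functional group is an alcohol (–OH), so the name ends in -ol.
Number the chain so that numbering from this end puts the hydroxyl group at C-1 rather than C-8.
That gives the hydroxyl at C-1; a chloro group at C-7; an ethyl group at C-5; a methyl group at C-4.
The substituents are ordered alphabetically, ignoring any di-/tri- multipliers.
Assembling the pieces gives 7-chloro-5-ethyl-4-methyloctan-1-ol.

7-chloro-5-ethyl-4-methyloctan-1-ol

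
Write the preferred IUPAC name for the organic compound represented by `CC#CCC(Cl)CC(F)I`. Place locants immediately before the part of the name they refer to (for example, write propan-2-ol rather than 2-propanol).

The longest carbon chain that includes the multiple bond has 7 carbons, so the parent hydride is heptane.
A C≡C triple bond in the chain gives the infix -yne-.
Choose the numbering such that numbering from this end puts the triple bond at C-2 rather than C-5.
That gives the triple bond between C-2 and C-3; a chloro group at C-5; a fluoro group at C-7; an iodo group at C-7.
The substituents are ordered alphabetically, ignoring any di-/tri- multipliers.
The name is 5-chloro-7-fluoro-7-iodohept-2-yne.

5-chloro-7-fluoro-7-iodohept-2-yne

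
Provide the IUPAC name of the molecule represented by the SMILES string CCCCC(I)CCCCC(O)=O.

The longest chain bearing the –COOH group is 10 carbons long (decane).
The principal characteristic group is a carboxylic acid (terminal –COOH), named with the suffix -oic acid.
Choose the numbering such that the carboxylic acid carbon is C-1 by definition.
That gives an iodo group at C-6.
Assembling the pieces gives 6-iododecanoic acid.

6-iododecanoic acid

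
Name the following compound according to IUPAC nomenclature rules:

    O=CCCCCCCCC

Counting along the main chain through the –CHO group gives 9 carbons: the parent is nonane.
The principal characteristic group is an aldehyde (terminal –CHO), named with the suffix -al.
The numbering direction is chosen so that the aldehyde carbon is C-1 by definition.
The name is nonanal.

nonanal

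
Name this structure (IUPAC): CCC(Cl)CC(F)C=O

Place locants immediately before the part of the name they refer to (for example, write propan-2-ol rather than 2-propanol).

4-chloro-2-fluorohexanal

The longest carbon chain that includes the –CHO group has 6 carbons, so the parent hydride is hexane.
The principal characteristic group is an aldehyde (terminal –CHO), named with the suffix -al.
The numbering direction is chosen so that the aldehyde carbon is C-1 by definition.
That gives a chloro group at C-4; a fluoro group at C-2.
Substituent prefixes are cited in alphabetical order (multiplying prefixes like di-/tri- are ignored for ordering).
Putting it together: 4-chloro-2-fluorohexanal.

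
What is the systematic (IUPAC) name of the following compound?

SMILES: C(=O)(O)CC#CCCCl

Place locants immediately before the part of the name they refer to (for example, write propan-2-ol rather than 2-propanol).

The longest carbon chain that includes the –COOH group and the multiple bond has 6 carbons, so the parent hydride is hexane.
The principal characteristic group is a carboxylic acid (terminal –COOH), named with the suffix -oic acid.
A C≡C triple bond in the chain gives the infix -yne-.
Number the chain so that the carboxylic acid carbon is C-1 by definition.
That gives the triple bond between C-3 and C-4; a chloro group at C-6.
Assembling the pieces gives 6-chlorohex-3-ynoic acid.

6-chlorohex-3-ynoic acid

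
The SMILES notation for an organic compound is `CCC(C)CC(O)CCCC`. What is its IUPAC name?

3-methylnonan-5-ol

The longest chain bearing the –OH group is 9 carbons long (nonane).
The principal characteristic group is an alcohol (–OH), named with the suffix -ol.
Choose the numbering such that the substituent locant set {3} is lower than {7} at the first point of difference.
That gives the hydroxyl at C-5; a methyl group at C-3.
Putting it together: 3-methylnonan-5-ol.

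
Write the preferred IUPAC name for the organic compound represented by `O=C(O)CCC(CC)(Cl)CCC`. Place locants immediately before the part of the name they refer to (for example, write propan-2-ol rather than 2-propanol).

4-chloro-4-ethylheptanoic acid

Counting along the main chain through the –COOH group gives 7 carbons: the parent is heptane.
The principal characteristic group is a carboxylic acid (terminal –COOH), named with the suffix -oic acid.
Number the chain so that the carboxylic acid carbon is C-1 by definition.
This places a chloro group at C-4; an ethyl group at C-4.
Substituent prefixes are cited in alphabetical order (multiplying prefixes like di-/tri- are ignored for ordering).
Assembling the pieces gives 4-chloro-4-ethylheptanoic acid.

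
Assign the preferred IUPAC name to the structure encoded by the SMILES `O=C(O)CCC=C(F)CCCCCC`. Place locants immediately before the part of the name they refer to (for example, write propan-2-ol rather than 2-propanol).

Counting along the main chain through the –COOH group and the multiple bond gives 11 carbons: the parent is undecane.
A carboxylic acid (terminal –COOH) is the principal characteristic group, giving the suffix -oic acid.
The chain contains a C=C double bond, so the unsaturation ending is -ene.
Choose the numbering such that the carboxylic acid carbon is C-1 by definition.
That gives the double bond between C-4 and C-5; a fluoro group at C-5.
The name is 5-fluoroundec-4-enoic acid.

5-fluoroundec-4-enoic acid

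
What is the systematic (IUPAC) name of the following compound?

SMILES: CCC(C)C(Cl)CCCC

The parent chain contains 8 carbons (octane).
Number the chain so that the substituent locant set {3,4} is lower than {5,6} at the first point of difference.
This places a chloro group at C-4; a methyl group at C-3.
Substituent prefixes are cited in alphabetical order (multiplying prefixes like di-/tri- are ignored for ordering).
The name is 4-chloro-3-methyloctane.

4-chloro-3-methyloctane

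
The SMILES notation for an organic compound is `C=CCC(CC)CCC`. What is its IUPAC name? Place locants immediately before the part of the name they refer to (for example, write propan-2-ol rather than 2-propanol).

4-ethylhept-1-ene

The longest carbon chain that includes the multiple bond has 7 carbons, so the parent hydride is heptane.
The chain contains a C=C double bond, so the unsaturation ending is -ene.
The numbering direction is chosen so that numbering from this end puts the double bond at C-1 rather than C-6.
That gives the double bond between C-1 and C-2; an ethyl group at C-4.
The name is 4-ethylhept-1-ene.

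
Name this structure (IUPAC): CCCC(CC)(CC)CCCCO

5,5-diethyloctan-1-ol

The longest chain bearing the –OH group is 8 carbons long (octane).
The principal characteristic group is an alcohol (–OH), named with the suffix -ol.
Choose the numbering such that numbering from this end puts the hydroxyl group at C-1 rather than C-8.
With this numbering: the hydroxyl at C-1; two ethyl groups at C-5.
Assembling the pieces gives 5,5-diethyloctan-1-ol.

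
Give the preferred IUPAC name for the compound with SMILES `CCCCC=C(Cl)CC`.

3-chlorooct-3-ene

Counting along the main chain through the multiple bond gives 8 carbons: the parent is octane.
The chain contains a C=C double bond, so the unsaturation ending is -ene.
Number the chain so that numbering from this end puts the double bond at C-3 rather than C-5.
This places the double bond between C-3 and C-4; a chloro group at C-3.
The name is 3-chlorooct-3-ene.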